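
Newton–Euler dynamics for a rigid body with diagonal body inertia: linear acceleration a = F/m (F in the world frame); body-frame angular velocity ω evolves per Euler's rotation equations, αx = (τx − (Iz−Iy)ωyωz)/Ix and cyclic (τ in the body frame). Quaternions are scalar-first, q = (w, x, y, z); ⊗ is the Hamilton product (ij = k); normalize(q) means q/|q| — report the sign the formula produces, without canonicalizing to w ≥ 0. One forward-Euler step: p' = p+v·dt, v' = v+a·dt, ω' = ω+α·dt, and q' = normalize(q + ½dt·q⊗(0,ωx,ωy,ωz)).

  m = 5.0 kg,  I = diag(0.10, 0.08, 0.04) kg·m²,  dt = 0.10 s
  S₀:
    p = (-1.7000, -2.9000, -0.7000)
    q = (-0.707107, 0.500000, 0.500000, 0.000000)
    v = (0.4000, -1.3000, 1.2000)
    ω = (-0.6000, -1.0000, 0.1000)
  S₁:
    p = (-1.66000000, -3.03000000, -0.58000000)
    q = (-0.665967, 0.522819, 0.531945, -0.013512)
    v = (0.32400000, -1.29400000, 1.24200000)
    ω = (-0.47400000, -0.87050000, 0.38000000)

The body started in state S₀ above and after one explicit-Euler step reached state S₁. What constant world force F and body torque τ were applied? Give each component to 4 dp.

Δv = v₁−v₀ = (-0.07600000, 0.00600000, 0.04200000)
m·(v₁−v₀)/dt = (-3.8000, 0.3000, 2.1000)
rate change Δω = (0.12600000, 0.12950000, 0.28000000)
ω₀×(Iω₀) = (0.0040, -0.0036, -0.0120)
I·α + gyro = (0.1300, 0.1000, 0.1000)

F = (-3.8000, 0.3000, 2.1000)
τ = (0.1300, 0.1000, 0.1000)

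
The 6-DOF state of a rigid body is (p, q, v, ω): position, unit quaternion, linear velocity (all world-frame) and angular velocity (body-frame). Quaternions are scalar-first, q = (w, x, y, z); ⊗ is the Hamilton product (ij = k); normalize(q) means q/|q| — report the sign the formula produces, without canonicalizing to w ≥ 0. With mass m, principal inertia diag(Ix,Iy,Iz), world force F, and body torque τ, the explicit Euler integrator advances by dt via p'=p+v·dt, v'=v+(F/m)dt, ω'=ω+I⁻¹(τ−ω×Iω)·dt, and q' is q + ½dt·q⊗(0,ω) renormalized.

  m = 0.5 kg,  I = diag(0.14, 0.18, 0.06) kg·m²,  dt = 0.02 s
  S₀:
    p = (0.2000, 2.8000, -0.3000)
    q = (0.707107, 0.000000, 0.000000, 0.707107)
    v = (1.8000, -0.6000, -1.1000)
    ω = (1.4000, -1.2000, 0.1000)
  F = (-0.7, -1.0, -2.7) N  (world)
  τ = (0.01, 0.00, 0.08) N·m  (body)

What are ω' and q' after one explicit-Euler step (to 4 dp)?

ω×(Iω) gyroscopic = (0.0144, 0.0112, -0.0672)
angular accel α = (-0.0314, -0.0622, 2.4533)
new body rate ω' = (1.3994, -1.2012, 0.1491)
Hamilton product q⊗(0,ω) = (-0.0707107, 1.8384782, 0.1414214, 0.0707107)
q + ½dt·q⊗(0,ω), renormalized = (0.7063, 0.0184, 0.0014, 0.7077)

ω' = (1.3994, -1.2012, 0.1491)
q' = (0.7063, 0.0184, 0.0014, 0.7077)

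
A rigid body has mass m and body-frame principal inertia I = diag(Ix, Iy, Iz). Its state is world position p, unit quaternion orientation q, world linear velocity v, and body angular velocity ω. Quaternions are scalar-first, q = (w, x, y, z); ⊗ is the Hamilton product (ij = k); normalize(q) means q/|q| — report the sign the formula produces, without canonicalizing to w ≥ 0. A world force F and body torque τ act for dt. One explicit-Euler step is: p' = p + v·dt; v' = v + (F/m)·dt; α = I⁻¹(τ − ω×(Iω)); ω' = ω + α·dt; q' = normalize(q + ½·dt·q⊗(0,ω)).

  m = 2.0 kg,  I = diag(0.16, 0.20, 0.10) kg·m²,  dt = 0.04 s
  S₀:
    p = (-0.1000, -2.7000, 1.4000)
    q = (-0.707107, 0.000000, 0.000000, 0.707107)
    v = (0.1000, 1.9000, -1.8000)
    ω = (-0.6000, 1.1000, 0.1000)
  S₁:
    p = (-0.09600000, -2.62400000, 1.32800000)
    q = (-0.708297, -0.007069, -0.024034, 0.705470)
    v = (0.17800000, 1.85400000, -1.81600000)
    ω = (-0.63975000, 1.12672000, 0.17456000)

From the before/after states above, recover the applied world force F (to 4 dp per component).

velocity change Δv = (0.07800000, -0.04600000, -0.01600000)
F = m·Δv/dt = (3.9000, -2.3000, -0.8000)

F = (3.9000, -2.3000, -0.8000)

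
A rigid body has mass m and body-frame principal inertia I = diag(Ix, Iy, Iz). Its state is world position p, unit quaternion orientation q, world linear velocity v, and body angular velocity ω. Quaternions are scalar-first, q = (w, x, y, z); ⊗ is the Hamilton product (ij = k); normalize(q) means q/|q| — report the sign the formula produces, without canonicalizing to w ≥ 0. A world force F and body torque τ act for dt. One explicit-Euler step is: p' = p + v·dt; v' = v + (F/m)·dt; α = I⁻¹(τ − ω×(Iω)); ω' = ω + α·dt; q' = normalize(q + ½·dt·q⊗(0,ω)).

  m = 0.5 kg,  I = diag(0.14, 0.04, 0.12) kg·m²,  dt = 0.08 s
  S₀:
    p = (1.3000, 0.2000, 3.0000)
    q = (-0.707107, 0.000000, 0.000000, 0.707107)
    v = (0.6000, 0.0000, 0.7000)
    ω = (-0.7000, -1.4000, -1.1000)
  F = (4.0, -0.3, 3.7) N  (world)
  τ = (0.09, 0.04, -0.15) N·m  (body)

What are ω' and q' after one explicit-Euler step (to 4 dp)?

α = I⁻¹(τ − ω×Iω) = (-0.2371, 0.6150, -0.4333)
new body rate ω' = (-0.7190, -1.3508, -1.1347)
2q̇ = q⊗(0,ω) = (0.7778177, 1.4849247, 0.4949749, 0.7778177)
q + ½dt·q⊗(0,ω), renormalized = (-0.6740, 0.0592, 0.0197, 0.7361)

ω' = (-0.7190, -1.3508, -1.1347)
q' = (-0.6740, 0.0592, 0.0197, 0.7361)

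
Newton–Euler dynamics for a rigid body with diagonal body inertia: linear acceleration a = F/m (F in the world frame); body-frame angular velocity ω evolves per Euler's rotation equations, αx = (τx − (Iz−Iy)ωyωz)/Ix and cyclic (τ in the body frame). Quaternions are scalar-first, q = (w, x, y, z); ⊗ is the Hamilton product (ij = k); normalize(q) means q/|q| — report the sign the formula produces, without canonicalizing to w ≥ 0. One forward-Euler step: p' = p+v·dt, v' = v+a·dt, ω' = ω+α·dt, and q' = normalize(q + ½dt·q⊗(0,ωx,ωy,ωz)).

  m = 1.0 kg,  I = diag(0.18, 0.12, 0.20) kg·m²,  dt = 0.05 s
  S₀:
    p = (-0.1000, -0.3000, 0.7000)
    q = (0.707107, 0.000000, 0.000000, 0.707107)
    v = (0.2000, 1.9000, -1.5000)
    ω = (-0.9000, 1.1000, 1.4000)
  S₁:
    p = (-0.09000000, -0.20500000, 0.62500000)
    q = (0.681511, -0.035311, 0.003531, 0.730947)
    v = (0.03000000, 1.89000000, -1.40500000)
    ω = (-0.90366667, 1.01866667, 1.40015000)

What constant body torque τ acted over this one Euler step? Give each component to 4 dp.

τ = (0.1100, -0.1700, 0.0600)

Δω = ω₁−ω₀ = (-0.00366667, -0.08133333, 0.00015000)
I·α + gyro = (0.1100, -0.1700, 0.0600)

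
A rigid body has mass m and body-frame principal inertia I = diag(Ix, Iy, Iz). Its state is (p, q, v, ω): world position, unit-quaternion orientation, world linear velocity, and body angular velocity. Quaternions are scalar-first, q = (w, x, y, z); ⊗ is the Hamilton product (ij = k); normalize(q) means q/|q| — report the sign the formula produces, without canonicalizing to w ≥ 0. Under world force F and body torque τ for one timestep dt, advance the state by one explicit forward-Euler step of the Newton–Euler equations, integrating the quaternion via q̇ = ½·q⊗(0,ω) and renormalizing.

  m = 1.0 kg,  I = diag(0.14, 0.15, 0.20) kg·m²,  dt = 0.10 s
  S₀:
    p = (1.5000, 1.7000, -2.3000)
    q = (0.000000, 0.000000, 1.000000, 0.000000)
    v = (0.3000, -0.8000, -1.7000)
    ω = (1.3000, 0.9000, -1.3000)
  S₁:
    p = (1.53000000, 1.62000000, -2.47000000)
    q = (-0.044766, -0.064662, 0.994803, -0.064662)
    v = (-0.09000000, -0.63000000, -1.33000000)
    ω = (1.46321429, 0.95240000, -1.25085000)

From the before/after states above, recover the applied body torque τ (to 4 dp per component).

τ = (0.1700, 0.1800, 0.1100)

rate change Δω = (0.16321429, 0.05240000, 0.04915000)
ω₀×(Iω₀) = (-0.0585, 0.1014, 0.0117)
τ = I·(Δω/dt) + ω₀×(Iω₀) = (0.1700, 0.1800, 0.1100)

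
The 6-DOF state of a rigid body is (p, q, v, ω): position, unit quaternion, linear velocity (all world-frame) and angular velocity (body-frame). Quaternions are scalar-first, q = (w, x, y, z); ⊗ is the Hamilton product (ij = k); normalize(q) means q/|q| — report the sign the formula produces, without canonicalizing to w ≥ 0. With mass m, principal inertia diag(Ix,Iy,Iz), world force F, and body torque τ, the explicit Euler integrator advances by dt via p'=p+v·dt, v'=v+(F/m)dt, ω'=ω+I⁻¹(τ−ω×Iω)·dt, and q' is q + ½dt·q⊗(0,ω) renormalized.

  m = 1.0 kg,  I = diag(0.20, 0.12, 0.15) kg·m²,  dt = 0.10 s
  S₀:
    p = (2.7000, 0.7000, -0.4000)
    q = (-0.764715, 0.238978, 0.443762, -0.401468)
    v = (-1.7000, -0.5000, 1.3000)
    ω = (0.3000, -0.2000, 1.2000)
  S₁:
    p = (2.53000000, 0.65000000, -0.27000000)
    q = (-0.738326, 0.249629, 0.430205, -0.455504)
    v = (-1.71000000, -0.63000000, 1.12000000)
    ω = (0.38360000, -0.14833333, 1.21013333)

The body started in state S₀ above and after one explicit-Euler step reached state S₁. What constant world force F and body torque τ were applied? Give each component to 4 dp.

velocity change Δv = (-0.01000000, -0.13000000, -0.18000000)
F = m·Δv/dt = (-0.1000, -1.3000, -1.8000)
rate change Δω = (0.08360000, 0.05166667, 0.01013333)
precession coupling = (-0.0072, 0.0180, 0.0048)
applied torque τ = (0.1600, 0.0800, 0.0200)

F = (-0.1000, -1.3000, -1.8000)
τ = (0.1600, 0.0800, 0.0200)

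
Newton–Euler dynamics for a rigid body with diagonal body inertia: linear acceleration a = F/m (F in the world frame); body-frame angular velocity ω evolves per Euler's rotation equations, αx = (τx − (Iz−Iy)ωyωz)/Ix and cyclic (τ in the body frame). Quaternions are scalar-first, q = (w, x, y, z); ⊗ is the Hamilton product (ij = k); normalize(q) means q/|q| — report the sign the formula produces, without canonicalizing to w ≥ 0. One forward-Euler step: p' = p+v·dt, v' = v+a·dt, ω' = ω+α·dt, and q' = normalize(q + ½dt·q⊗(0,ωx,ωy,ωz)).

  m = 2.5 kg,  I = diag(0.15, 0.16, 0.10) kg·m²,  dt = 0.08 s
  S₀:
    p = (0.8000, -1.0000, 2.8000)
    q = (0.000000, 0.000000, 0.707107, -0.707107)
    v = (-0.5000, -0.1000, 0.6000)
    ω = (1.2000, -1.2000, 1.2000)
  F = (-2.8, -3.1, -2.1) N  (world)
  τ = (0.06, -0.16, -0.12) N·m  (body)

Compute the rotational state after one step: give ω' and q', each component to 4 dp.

ω×(Iω) gyroscopic = (0.0864, 0.0720, -0.0144)
(τ − ω×Iω)/I = (-0.1760, -1.4500, -1.0560)
ω + α·dt = (1.1859, -1.3160, 1.1155)
q⊗(0,ω) = (1.6970568, 0.0000000, -0.8485284, -0.8485284)
q + ½dt·q⊗(0,ω), renormalized = (0.0676, 0.0000, 0.6709, -0.7385)

ω' = (1.1859, -1.3160, 1.1155)
q' = (0.0676, 0.0000, 0.6709, -0.7385)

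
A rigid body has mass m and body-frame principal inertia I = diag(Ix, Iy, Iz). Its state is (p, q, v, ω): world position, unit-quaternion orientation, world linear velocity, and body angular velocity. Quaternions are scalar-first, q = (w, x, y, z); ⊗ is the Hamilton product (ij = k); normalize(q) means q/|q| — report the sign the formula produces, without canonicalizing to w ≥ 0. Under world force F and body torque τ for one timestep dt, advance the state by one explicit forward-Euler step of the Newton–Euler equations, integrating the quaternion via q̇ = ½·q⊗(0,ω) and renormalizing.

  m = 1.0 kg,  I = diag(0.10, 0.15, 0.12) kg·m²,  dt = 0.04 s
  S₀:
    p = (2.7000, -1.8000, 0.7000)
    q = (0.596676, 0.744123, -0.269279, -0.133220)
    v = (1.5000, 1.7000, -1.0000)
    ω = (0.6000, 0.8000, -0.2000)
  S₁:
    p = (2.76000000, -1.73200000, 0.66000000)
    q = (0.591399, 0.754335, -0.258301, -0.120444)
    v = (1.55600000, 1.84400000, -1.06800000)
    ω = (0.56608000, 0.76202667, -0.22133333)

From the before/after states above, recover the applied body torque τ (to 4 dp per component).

ω₁ − ω₀ = (-0.03392000, -0.03797333, -0.02133333)
gyro term ω₀×Iω₀ = (0.0048, 0.0024, 0.0240)
applied torque τ = (-0.0800, -0.1400, -0.0400)

τ = (-0.0800, -0.1400, -0.0400)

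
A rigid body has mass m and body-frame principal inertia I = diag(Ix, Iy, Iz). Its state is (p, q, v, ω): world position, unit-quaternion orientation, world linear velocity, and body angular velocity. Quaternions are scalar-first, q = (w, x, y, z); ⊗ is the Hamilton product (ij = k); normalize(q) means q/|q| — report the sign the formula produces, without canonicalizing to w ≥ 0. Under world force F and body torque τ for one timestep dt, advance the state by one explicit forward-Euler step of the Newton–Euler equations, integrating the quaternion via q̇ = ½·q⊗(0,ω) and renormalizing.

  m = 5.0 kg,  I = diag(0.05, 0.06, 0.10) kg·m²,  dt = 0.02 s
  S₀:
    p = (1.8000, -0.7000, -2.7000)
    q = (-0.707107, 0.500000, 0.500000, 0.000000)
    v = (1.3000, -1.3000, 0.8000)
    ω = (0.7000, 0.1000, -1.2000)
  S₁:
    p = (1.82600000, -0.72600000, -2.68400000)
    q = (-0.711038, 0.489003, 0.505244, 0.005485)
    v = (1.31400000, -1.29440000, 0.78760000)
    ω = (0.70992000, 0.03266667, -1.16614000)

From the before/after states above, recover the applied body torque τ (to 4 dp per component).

Δω = ω₁−ω₀ = (0.00992000, -0.06733333, 0.03386000)
τ = I·(Δω/dt) + ω₀×(Iω₀) = (0.0200, -0.1600, 0.1700)

τ = (0.0200, -0.1600, 0.1700)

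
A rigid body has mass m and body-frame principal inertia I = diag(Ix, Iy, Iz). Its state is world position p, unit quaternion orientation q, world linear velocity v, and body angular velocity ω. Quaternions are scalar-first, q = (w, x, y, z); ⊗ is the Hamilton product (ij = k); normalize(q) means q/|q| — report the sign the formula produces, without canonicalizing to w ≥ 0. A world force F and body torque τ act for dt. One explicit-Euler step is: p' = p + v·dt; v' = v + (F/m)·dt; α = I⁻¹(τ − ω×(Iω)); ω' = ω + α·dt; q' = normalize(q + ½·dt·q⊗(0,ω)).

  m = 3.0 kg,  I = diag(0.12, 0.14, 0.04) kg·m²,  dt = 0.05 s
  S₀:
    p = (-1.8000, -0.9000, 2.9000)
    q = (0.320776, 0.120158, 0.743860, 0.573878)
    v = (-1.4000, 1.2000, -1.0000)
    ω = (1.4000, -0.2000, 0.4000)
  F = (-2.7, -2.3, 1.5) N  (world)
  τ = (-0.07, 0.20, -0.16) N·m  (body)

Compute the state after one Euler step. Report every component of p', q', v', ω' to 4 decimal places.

gyro term ω×Iω = (0.0080, 0.0448, -0.0056)
(τ − ω×Iω)/I = (-0.6500, 1.1086, -3.8600)
ω + α·dt = (1.3675, -0.1446, 0.2070)
Hamilton product q⊗(0,ω) = (-0.2490004, 0.8614060, 0.6912108, -0.9371252)
q + ½dt·q⊗(0,ω), renormalized = (0.3143, 0.1416, 0.7606, 0.5501)
a = (-0.9000, -0.7667, 0.5000)
p' = p + v·dt = (-1.8700, -0.8400, 2.8500)
new velocity v' = (-1.4450, 1.1617, -0.9750)

p' = (-1.8700, -0.8400, 2.8500)
q' = (0.3143, 0.1416, 0.7606, 0.5501)
v' = (-1.4450, 1.1617, -0.9750)
ω' = (1.3675, -0.1446, 0.2070)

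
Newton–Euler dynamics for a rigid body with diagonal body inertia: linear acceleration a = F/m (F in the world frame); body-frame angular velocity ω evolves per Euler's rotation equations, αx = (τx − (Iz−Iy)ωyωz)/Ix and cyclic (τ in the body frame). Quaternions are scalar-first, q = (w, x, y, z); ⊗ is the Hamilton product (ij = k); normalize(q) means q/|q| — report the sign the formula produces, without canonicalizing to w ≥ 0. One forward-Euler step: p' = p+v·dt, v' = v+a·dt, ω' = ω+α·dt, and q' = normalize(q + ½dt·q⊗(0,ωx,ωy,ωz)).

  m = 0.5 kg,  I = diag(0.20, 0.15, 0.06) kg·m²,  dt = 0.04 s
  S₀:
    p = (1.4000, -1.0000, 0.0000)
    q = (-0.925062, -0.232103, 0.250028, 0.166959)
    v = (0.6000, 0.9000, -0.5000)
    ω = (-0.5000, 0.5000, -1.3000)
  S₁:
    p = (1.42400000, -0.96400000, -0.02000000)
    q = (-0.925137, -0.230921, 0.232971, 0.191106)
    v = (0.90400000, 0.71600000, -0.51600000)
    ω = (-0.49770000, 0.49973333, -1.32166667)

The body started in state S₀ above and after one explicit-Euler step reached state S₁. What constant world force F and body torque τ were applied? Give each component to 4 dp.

ω₁ − ω₀ = (0.00230000, -0.00026667, -0.02166667)
I·α + gyro = (0.0700, 0.0900, -0.0200)
velocity change Δv = (0.30400000, -0.18400000, -0.01600000)
applied force F = (3.8000, -2.3000, -0.2000)

F = (3.8000, -2.3000, -0.2000)
τ = (0.0700, 0.0900, -0.0200)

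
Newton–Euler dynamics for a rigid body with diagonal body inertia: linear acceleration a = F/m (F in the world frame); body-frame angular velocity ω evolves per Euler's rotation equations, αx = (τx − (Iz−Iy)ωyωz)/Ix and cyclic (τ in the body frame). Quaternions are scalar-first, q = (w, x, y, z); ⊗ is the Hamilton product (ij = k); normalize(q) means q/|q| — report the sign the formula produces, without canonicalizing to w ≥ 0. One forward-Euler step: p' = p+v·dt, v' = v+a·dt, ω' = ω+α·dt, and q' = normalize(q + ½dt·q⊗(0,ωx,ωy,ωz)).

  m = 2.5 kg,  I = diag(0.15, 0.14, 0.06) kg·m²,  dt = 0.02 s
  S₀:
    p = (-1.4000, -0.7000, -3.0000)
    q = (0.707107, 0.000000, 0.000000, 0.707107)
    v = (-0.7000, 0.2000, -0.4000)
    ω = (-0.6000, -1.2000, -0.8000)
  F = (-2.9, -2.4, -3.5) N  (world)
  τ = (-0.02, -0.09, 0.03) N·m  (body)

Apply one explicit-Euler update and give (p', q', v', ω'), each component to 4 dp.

p' = (-1.4140, -0.6960, -3.0080)
q' = (0.7127, 0.0042, -0.0127, 0.7014)
v' = (-0.7232, 0.1808, -0.4280)
ω' = (-0.5924, -1.2190, -0.7876)

(τ − ω×Iω)/I = (0.3787, -0.9514, 0.6200)
ω' = ω + α·dt = (-0.5924, -1.2190, -0.7876)
2q̇ = q⊗(0,ω) = (0.5656856, 0.4242642, -1.2727926, -0.5656856)
updated quaternion q' = (0.7127, 0.0042, -0.0127, 0.7014)
a = F/m = (-1.1600, -0.9600, -1.4000)
new position p' = (-1.4140, -0.6960, -3.0080)
new velocity v' = (-0.7232, 0.1808, -0.4280)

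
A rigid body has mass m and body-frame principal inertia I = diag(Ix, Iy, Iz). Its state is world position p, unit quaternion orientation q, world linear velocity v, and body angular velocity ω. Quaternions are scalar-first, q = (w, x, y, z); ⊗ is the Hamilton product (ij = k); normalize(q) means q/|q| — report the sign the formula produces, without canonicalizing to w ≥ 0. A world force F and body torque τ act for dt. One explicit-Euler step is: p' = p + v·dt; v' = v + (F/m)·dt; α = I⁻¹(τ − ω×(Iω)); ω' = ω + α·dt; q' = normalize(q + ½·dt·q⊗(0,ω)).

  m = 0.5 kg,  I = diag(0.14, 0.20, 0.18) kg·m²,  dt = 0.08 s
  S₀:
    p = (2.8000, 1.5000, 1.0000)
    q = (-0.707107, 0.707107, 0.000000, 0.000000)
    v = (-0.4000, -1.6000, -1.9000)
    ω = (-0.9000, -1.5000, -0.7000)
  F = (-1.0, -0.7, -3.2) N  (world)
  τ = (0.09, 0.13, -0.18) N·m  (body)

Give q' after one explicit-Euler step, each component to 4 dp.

q' = (-0.6797, 0.7305, 0.0620, -0.0226)

Hamilton product q⊗(0,ω) = (0.6363963, 0.6363963, 1.5556354, -0.5656856)
q' = normalize(q + ½dt·q⊗(0,ω)) = (-0.6797, 0.7305, 0.0620, -0.0226)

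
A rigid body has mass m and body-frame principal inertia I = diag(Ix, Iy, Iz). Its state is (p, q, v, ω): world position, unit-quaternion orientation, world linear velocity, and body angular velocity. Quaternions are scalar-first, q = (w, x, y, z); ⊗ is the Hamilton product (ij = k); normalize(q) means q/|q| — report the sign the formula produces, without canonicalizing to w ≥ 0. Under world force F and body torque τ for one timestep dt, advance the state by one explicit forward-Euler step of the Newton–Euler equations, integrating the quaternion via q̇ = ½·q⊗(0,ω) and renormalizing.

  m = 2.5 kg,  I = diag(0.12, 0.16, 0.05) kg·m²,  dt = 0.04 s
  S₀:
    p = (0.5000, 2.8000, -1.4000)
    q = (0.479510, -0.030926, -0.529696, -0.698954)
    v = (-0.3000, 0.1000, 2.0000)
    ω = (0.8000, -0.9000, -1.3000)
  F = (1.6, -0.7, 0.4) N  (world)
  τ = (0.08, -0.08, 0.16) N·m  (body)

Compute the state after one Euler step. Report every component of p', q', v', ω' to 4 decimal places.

p + v·dt = (0.4880, 2.8040, -1.3200)
new velocity v' = (-0.2744, 0.0888, 2.0064)
gyro term ω×Iω = (-0.1287, -0.0728, -0.0288)
α = I⁻¹(τ − ω×Iω) = (1.7392, -0.0450, 3.7760)
new body rate ω' = (0.8696, -0.9018, -1.1490)
Hamilton product q⊗(0,ω) = (-1.3606258, 0.4431542, -1.0309260, -0.1717728)
updated quaternion q' = (0.4520, -0.0220, -0.5500, -0.7019)

p' = (0.4880, 2.8040, -1.3200)
q' = (0.4520, -0.0220, -0.5500, -0.7019)
v' = (-0.2744, 0.0888, 2.0064)
ω' = (0.8696, -0.9018, -1.1490)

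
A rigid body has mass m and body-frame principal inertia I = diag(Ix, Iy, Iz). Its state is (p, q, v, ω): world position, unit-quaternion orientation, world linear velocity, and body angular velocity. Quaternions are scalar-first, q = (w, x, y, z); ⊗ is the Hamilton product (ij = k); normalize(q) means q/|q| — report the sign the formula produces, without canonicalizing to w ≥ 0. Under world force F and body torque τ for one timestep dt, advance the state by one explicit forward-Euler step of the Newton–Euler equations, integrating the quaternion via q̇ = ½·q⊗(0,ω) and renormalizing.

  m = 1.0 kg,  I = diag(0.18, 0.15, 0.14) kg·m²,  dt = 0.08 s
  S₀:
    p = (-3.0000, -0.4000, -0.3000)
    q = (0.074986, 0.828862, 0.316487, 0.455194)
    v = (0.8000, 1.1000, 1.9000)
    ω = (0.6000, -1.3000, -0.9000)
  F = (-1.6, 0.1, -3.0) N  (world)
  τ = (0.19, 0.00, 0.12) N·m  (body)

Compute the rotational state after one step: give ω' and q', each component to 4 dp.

ω' = (0.6896, -1.2885, -0.8448)
q' = (0.0877, 0.8410, 0.3525, 0.4009)

precession coupling ω×(Iω) = (-0.0117, -0.0216, 0.0234)
angular accel α = (1.1206, 0.1440, 0.6900)
ω' = ω + α·dt = (0.6896, -1.2885, -0.8448)
2q̇ = q⊗(0,ω) = (0.3237905, 0.3519055, 0.9216104, -1.3349002)
q + ½dt·q⊗(0,ω), renormalized = (0.0877, 0.8410, 0.3525, 0.4009)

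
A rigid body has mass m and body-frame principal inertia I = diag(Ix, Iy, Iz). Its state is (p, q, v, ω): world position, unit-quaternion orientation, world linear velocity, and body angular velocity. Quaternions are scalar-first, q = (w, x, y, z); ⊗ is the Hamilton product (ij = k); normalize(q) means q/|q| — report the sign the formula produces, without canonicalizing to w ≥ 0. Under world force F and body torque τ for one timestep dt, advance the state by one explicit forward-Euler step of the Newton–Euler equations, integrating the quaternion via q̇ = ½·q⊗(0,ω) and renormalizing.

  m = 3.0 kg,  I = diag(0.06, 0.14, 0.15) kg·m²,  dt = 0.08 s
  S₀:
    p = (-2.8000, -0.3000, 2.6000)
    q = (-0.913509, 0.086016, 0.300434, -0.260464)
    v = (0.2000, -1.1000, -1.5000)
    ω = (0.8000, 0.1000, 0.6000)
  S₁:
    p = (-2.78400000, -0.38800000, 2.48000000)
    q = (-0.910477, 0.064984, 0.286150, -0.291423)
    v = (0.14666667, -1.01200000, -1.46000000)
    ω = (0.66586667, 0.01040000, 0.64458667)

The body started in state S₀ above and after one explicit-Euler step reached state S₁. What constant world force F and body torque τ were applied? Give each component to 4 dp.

rate change Δω = (-0.13413333, -0.08960000, 0.04458667)
I·α + gyro = (-0.1000, -0.2000, 0.0900)
velocity change Δv = (-0.05333333, 0.08800000, 0.04000000)
F = m·Δv/dt = (-2.0000, 3.3000, 1.5000)

F = (-2.0000, 3.3000, 1.5000)
τ = (-0.1000, -0.2000, 0.0900)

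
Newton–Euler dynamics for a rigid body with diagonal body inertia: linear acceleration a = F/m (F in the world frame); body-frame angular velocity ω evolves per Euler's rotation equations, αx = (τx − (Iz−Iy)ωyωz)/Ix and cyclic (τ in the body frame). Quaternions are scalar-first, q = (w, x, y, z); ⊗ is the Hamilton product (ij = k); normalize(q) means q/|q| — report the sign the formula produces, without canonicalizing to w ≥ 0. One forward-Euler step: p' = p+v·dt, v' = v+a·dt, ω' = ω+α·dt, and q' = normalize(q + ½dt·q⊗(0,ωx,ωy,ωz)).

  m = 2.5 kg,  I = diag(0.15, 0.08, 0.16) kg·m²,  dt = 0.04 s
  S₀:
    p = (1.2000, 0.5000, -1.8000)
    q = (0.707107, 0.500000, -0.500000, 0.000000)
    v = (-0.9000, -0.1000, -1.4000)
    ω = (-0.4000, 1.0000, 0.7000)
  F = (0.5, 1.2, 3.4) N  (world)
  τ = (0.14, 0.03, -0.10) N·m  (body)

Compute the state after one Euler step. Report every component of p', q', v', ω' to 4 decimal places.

p' = (1.1640, 0.4960, -1.8560)
q' = (0.7209, 0.4872, -0.4927, 0.0159)
v' = (-0.8920, -0.0808, -1.3456)
ω' = (-0.3776, 1.0136, 0.6680)

angular accel α = (0.5600, 0.3400, -0.8000)
ω' = ω + α·dt = (-0.3776, 1.0136, 0.6680)
q⊗(0,ω) = (0.7000000, -0.6328428, 0.3571070, 0.7949749)
q' = normalize(q + ½dt·q⊗(0,ω)) = (0.7209, 0.4872, -0.4927, 0.0159)
a = F/m = (0.2000, 0.4800, 1.3600)
p' = p + v·dt = (1.1640, 0.4960, -1.8560)
new velocity v' = (-0.8920, -0.0808, -1.3456)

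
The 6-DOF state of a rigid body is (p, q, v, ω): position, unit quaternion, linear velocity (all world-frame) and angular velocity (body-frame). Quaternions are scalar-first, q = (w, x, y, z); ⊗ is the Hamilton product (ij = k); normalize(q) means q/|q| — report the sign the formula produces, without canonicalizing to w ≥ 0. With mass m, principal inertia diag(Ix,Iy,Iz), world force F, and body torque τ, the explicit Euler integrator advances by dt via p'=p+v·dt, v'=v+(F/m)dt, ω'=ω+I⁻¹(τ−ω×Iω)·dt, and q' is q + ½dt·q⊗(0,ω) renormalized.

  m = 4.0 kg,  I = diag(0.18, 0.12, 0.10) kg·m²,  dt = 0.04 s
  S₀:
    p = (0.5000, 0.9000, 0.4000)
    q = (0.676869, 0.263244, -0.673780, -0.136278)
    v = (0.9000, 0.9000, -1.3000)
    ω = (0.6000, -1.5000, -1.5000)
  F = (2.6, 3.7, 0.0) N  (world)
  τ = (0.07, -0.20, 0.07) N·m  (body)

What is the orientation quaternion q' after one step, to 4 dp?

q' = (0.6488, 0.2872, -0.6872, -0.1562)

q⊗(0,ω) = (-1.3730334, 1.2123744, -0.7022043, -1.0059015)
q' = normalize(q + ½dt·q⊗(0,ω)) = (0.6488, 0.2872, -0.6872, -0.1562)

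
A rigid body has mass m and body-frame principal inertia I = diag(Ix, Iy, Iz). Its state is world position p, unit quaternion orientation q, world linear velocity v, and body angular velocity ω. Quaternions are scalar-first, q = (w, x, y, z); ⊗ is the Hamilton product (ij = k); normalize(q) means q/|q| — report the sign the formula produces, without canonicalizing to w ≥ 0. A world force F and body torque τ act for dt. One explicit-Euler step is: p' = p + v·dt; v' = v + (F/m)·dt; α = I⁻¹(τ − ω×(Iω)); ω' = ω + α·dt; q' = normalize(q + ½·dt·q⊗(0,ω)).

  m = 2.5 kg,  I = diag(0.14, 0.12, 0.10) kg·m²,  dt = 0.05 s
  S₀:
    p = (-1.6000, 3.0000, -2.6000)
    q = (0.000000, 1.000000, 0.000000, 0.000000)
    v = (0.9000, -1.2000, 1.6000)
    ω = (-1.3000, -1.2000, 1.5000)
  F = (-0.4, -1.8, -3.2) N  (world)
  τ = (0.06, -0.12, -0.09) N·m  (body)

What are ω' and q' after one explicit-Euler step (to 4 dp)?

(τ − ω×Iω)/I = (0.1714, -0.3500, -0.5880)
new body rate ω' = (-1.2914, -1.2175, 1.4706)
Hamilton product q⊗(0,ω) = (1.3000000, 0.0000000, -1.5000000, -1.2000000)
q + ½dt·q⊗(0,ω), renormalized = (0.0324, 0.9983, -0.0374, -0.0299)

ω' = (-1.2914, -1.2175, 1.4706)
q' = (0.0324, 0.9983, -0.0374, -0.0299)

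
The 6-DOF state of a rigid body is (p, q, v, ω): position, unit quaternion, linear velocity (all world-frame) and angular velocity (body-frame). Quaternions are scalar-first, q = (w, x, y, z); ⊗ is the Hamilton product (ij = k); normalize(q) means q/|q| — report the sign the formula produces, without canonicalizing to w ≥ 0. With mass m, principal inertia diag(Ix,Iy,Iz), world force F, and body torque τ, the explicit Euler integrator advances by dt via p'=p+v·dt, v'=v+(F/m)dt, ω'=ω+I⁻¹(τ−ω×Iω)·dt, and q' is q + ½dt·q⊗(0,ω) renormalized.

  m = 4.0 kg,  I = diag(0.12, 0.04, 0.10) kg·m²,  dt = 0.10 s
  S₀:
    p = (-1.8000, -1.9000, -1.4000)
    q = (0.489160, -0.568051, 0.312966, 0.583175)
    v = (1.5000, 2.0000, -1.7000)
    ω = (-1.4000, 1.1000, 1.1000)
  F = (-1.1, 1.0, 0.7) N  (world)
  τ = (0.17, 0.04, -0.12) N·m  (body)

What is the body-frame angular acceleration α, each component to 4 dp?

gyro term ω×Iω = (0.0726, -0.0308, 0.1232)
angular accel α = (0.8117, 1.7700, -2.4320)

α = (0.8117, 1.7700, -2.4320)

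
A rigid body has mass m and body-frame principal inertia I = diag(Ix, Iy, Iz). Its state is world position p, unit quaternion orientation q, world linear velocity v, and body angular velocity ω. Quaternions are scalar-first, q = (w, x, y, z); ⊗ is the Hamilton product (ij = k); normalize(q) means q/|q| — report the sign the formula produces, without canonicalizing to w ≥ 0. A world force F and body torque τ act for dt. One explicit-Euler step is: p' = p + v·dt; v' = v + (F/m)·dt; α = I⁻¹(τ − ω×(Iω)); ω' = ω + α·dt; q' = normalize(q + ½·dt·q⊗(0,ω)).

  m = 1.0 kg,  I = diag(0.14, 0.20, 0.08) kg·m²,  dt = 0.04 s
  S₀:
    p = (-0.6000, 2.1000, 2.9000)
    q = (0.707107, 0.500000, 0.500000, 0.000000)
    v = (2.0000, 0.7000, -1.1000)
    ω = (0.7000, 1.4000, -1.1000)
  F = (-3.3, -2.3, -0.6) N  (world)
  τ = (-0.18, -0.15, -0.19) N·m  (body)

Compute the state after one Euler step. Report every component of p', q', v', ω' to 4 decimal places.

p' = (-0.5200, 2.1280, 2.8560)
q' = (0.6856, 0.4985, 0.5304, -0.0086)
v' = (1.8680, 0.6080, -1.1240)
ω' = (0.5958, 1.3792, -1.2244)

linear accel F/m = (-3.3000, -2.3000, -0.6000)
new position p' = (-0.5200, 2.1280, 2.8560)
v' = v + a·dt = (1.8680, 0.6080, -1.1240)
α = I⁻¹(τ − ω×Iω) = (-2.6057, -0.5190, -3.1100)
ω' = ω + α·dt = (0.5958, 1.3792, -1.2244)
q⊗(0,ω) = (-1.0500000, -0.0550251, 1.5399498, -0.4278177)
updated quaternion q' = (0.6856, 0.4985, 0.5304, -0.0086)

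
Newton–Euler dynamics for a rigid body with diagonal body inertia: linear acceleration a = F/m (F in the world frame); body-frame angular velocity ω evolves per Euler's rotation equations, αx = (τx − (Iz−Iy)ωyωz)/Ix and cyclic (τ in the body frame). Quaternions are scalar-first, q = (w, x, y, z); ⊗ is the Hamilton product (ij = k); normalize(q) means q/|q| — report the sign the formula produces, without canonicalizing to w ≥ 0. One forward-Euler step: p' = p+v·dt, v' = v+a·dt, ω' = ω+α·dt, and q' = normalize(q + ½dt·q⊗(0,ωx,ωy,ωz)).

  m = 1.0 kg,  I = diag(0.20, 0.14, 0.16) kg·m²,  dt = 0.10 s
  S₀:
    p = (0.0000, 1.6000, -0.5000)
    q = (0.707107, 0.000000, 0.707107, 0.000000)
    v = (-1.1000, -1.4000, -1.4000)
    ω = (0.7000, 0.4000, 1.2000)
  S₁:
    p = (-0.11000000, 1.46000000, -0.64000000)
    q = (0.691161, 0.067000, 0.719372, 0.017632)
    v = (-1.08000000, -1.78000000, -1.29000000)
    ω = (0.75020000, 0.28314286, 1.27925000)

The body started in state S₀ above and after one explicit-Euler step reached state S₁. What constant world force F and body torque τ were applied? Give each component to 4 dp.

F = (0.2000, -3.8000, 1.1000)
τ = (0.1100, -0.1300, 0.1100)

v₁ − v₀ = (0.02000000, -0.38000000, 0.11000000)
m·(v₁−v₀)/dt = (0.2000, -3.8000, 1.1000)
ω₁ − ω₀ = (0.05020000, -0.11685714, 0.07925000)
τ = I·(Δω/dt) + ω₀×(Iω₀) = (0.1100, -0.1300, 0.1100)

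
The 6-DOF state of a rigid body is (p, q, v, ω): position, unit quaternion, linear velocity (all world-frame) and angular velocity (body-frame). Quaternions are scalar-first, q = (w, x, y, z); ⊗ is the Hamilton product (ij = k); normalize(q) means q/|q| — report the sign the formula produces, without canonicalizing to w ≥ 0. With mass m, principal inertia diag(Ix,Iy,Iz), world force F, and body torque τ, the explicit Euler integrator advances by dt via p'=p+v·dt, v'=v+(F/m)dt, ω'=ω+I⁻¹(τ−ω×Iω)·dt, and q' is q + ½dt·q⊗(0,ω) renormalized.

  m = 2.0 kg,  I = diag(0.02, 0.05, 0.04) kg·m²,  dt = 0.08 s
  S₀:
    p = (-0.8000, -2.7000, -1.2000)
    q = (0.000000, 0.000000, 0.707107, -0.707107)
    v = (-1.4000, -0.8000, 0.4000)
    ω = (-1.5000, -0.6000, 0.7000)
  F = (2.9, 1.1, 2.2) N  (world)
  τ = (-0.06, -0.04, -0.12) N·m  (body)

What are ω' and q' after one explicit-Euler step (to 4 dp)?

gyro term ω×Iω = (0.0042, 0.0210, 0.0270)
α = I⁻¹(τ − ω×Iω) = (-3.2100, -1.2200, -3.6750)
ω' = ω + α·dt = (-1.7568, -0.6976, 0.4060)
Hamilton product q⊗(0,ω) = (0.9192391, 0.0707107, 1.0606605, 1.0606605)
q + ½dt·q⊗(0,ω), renormalized = (0.0367, 0.0028, 0.7477, -0.6630)

ω' = (-1.7568, -0.6976, 0.4060)
q' = (0.0367, 0.0028, 0.7477, -0.6630)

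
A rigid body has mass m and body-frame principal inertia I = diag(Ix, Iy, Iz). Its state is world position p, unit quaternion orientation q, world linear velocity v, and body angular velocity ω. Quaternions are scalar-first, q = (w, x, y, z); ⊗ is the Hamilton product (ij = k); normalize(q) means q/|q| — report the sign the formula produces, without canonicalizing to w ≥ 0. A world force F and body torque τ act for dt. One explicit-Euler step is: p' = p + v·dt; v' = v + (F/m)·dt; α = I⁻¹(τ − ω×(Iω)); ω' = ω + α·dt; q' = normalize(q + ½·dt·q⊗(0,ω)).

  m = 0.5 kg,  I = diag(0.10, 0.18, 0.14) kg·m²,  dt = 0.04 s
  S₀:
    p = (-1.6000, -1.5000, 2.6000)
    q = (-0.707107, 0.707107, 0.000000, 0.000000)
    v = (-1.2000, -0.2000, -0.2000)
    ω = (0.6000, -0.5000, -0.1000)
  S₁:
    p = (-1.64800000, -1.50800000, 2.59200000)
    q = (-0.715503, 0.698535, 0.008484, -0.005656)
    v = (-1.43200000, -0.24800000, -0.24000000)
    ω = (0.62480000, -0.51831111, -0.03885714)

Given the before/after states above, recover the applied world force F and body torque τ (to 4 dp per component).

ω₁ − ω₀ = (0.02480000, -0.01831111, 0.06114286)
precession coupling = (-0.0020, 0.0024, -0.0240)
applied torque τ = (0.0600, -0.0800, 0.1900)
v₁ − v₀ = (-0.23200000, -0.04800000, -0.04000000)
m·(v₁−v₀)/dt = (-2.9000, -0.6000, -0.5000)

F = (-2.9000, -0.6000, -0.5000)
τ = (0.0600, -0.0800, 0.1900)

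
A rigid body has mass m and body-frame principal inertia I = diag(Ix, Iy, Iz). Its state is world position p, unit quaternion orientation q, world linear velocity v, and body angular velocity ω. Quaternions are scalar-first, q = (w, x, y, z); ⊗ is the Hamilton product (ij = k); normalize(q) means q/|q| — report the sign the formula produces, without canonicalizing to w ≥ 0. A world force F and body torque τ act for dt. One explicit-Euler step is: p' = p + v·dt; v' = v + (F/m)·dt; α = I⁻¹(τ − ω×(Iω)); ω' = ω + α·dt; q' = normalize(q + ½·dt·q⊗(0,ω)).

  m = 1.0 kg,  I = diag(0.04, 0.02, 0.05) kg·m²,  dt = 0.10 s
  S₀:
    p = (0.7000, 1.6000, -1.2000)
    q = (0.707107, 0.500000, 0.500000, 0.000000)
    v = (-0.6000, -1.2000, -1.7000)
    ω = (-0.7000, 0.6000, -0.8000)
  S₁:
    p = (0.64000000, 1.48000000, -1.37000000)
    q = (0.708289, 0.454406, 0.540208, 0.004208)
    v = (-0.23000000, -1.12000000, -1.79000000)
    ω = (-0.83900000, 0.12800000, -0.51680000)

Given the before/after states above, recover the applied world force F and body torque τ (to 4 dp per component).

F = (3.7000, 0.8000, -0.9000)
τ = (-0.0700, -0.1000, 0.1500)

v₁ − v₀ = (0.37000000, 0.08000000, -0.09000000)
applied force F = (3.7000, 0.8000, -0.9000)
Δω = ω₁−ω₀ = (-0.13900000, -0.47200000, 0.28320000)
gyro term ω₀×Iω₀ = (-0.0144, -0.0056, 0.0084)
I·α + gyro = (-0.0700, -0.1000, 0.1500)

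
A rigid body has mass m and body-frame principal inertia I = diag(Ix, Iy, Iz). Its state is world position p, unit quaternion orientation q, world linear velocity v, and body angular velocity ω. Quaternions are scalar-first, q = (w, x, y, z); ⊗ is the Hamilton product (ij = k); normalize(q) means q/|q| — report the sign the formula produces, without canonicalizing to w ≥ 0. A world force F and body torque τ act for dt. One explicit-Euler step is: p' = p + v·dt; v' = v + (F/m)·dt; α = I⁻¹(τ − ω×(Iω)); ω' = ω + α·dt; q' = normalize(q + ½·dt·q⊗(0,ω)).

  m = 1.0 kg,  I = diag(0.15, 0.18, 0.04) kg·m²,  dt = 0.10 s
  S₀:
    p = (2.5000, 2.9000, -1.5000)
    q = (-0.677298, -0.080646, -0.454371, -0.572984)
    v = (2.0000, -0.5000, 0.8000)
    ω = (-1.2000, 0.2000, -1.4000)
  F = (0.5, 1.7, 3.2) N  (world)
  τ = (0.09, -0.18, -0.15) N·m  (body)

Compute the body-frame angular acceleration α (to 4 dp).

precession coupling ω×(Iω) = (0.0392, 0.1848, -0.0072)
angular accel α = (0.3387, -2.0267, -3.5700)

α = (0.3387, -2.0267, -3.5700)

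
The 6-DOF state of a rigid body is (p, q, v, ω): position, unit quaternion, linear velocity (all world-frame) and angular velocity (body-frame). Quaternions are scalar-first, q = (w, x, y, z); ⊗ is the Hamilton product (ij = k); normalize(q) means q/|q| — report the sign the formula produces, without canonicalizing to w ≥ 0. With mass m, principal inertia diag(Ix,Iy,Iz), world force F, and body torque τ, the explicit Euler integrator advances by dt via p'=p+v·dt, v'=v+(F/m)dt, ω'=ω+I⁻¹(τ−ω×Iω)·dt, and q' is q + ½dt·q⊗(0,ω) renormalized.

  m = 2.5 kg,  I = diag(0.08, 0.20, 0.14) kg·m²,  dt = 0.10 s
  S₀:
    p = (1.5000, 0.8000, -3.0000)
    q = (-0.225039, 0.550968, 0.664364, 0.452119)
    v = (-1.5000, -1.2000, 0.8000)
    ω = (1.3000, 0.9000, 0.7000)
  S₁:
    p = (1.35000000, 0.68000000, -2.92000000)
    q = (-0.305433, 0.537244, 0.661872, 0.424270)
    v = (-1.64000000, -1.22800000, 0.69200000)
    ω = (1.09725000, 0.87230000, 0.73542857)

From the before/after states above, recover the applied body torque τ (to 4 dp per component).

τ = (-0.2000, -0.1100, 0.1900)

rate change Δω = (-0.20275000, -0.02770000, 0.03542857)
gyro term ω₀×Iω₀ = (-0.0378, -0.0546, 0.1404)
applied torque τ = (-0.2000, -0.1100, 0.1900)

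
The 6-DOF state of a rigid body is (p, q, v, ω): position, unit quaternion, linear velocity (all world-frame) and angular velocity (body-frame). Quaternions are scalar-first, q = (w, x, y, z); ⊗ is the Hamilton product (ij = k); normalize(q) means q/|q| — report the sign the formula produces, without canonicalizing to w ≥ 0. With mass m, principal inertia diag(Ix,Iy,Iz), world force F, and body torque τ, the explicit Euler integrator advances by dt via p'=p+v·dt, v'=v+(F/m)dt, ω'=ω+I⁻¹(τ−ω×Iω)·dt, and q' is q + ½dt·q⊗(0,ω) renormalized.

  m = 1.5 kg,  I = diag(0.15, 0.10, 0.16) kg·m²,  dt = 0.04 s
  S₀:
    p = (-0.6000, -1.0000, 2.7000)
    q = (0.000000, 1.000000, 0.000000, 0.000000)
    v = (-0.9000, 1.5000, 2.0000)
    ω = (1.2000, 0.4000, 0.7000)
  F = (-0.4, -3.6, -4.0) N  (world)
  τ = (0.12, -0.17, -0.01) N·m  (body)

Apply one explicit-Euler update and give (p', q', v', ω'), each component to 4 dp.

a = (-0.2667, -2.4000, -2.6667)
p + v·dt = (-0.6360, -0.9400, 2.7800)
v + (F/m)dt = (-0.9107, 1.4040, 1.8933)
precession coupling ω×(Iω) = (0.0168, -0.0084, -0.0240)
(τ − ω×Iω)/I = (0.6880, -1.6160, 0.0875)
ω' = ω + α·dt = (1.2275, 0.3354, 0.7035)
Hamilton product q⊗(0,ω) = (-1.2000000, 0.0000000, -0.7000000, 0.4000000)
q + ½dt·q⊗(0,ω), renormalized = (-0.0240, 0.9996, -0.0140, 0.0080)

p' = (-0.6360, -0.9400, 2.7800)
q' = (-0.0240, 0.9996, -0.0140, 0.0080)
v' = (-0.9107, 1.4040, 1.8933)
ω' = (1.2275, 0.3354, 0.7035)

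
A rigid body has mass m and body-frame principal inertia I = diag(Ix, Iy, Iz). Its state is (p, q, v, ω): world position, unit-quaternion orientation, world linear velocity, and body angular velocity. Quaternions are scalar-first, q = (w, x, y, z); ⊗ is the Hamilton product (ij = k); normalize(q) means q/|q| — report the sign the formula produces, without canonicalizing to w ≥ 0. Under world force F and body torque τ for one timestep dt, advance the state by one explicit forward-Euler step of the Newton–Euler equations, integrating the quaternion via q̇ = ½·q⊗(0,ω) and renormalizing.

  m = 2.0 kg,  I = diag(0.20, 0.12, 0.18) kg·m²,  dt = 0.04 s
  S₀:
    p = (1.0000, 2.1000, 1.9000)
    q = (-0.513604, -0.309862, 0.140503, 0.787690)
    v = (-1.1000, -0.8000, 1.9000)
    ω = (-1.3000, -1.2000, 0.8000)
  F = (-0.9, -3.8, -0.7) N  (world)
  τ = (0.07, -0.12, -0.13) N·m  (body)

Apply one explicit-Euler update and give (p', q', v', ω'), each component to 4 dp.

p' = (0.9560, 2.0680, 1.9760)
q' = (-0.5305, -0.2751, 0.1372, 0.7900)
v' = (-1.1180, -0.8760, 1.8860)
ω' = (-1.2745, -1.2331, 0.7988)

p + v·dt = (0.9560, 2.0680, 1.9760)
new velocity v' = (-1.1180, -0.8760, 1.8860)
gyro term ω×Iω = (-0.0576, -0.0208, -0.1248)
angular accel α = (0.6380, -0.8267, -0.0289)
ω + α·dt = (-1.2745, -1.2331, 0.7988)
2q̇ = q⊗(0,ω) = (-0.8643690, 1.7253156, -0.1597826, 0.1436051)
q + ½dt·q⊗(0,ω), renormalized = (-0.5305, -0.2751, 0.1372, 0.7900)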